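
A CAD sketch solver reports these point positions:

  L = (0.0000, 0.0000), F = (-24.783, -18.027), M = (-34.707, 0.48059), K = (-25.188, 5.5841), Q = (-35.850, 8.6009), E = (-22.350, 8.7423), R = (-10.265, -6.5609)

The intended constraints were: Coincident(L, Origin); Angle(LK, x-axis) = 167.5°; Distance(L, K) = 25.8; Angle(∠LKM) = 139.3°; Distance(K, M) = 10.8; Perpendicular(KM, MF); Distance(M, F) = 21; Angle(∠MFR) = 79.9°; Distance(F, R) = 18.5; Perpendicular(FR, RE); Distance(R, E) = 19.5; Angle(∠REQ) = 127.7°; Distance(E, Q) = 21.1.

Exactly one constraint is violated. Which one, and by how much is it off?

Distance(E, Q) = 21.1 — off by 7.60.

L = (0.00, 0.00) ✓; LK at 167.5° ✓; |LK| = 25.80 ✓; ∠LKM = 139.3° ✓; |KM| = 10.80 ✓; ∠(KM, MF) = 90.00° ✓; |MF| = 21.00 ✓; ∠MFR = 79.90° ✓; |FR| = 18.50 ✓; ∠(FR, RE) = 90.00° ✓; |RE| = 19.50 ✓; ∠REQ = 127.7° ✓; |EQ| = 13.50 ✗.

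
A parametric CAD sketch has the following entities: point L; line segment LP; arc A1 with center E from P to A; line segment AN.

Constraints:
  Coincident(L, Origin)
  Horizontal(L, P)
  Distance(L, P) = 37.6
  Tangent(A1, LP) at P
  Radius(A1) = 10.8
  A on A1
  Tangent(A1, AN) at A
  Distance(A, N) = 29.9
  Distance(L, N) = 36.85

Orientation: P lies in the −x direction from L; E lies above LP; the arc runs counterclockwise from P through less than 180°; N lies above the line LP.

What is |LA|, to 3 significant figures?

28.5

Checks: ∠(EP, PL) = 90.00° ✓; |EP| = 10.80 ✓; |EA| = 10.80 ✓; ∠(EA, AN) = 90.00° ✓; |AN| = 29.90 ✓; |LN| = 36.85 ✓.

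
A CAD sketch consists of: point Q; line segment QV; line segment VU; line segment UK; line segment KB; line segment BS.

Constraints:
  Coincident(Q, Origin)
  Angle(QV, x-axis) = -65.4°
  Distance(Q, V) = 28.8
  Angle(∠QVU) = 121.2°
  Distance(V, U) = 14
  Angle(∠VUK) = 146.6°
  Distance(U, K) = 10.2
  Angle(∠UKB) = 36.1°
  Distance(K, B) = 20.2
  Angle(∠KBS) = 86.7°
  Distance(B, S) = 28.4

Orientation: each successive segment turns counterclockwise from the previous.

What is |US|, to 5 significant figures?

24.613

Q is at the origin; QV runs at -65.4° with length 28.8, so V = (11.989, -26.186). ∠QVU = 121.2° gives VU at -6.6000° from the x-axis; with |VU| = 14.0, U = (25.896, -27.795). ∠VUK = 146.6° gives UK at 26.800° from the x-axis; with |UK| = 10.2, K = (35.000, -23.196). ∠UKB = 36.1° gives KB at 170.70° from the x-axis; with |KB| = 20.2, B = (15.066, -19.932). ∠KBS = 86.7° gives BS at -96.000° from the x-axis; with |BS| = 28.4, S = (12.097, -48.176). Then |US| = |S − U| = 24.613.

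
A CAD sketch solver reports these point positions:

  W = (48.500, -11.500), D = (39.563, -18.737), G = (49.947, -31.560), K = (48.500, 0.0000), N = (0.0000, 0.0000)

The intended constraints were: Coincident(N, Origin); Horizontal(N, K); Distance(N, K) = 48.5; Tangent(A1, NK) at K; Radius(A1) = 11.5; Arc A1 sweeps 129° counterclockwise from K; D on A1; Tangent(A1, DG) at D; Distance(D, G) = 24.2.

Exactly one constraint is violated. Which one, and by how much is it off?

Distance(D, G) = 24.2 — off by 7.70.

N = (0.00, 0.00) ✓; N.y = 0.00, K.y = 0.00 ✓; |NK| = 48.50 ✓; ∠(WK, KN) = 90.00° ✓; |WK| = 11.50 ✓; bearing(W→D) − bearing(W→K) = 129.0° ✓; |WD| = 11.50 ✓; ∠(WD, DG) = 90.00° ✓; |DG| = 16.50 ✗.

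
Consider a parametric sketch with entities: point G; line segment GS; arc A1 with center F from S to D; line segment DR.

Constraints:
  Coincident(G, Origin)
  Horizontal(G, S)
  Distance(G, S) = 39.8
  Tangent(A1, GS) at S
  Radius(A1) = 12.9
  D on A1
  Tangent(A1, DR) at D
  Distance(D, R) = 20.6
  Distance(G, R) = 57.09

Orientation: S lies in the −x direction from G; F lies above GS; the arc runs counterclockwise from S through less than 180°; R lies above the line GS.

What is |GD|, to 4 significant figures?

36.87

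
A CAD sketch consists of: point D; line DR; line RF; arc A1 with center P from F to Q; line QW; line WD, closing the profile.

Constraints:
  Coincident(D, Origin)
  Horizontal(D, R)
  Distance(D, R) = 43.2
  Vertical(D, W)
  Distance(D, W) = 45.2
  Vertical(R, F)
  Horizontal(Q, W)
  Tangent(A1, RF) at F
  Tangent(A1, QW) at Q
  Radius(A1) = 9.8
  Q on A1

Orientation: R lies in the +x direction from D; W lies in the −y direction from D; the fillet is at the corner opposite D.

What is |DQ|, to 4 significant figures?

56.20

D is at the origin; D and R share the same y with |DR| = 43.2 and R on the +x side, so R = (43.20, 0.000). D and W share the same x with |DW| = 45.2 and W on the −y side, so W = (0.000, -45.20). The virtual corner opposite D is at (43.20, -45.20). The tangent condition forces PF to be normal to RF and tangency of A1 to QW means the radius PQ is perpendicular to QW, with radius 9.8, so the center P sits 9.8 in from both sides at P = (33.40, -35.40). That places the tangent points at F = (43.20, -35.40) on RF and Q = (33.40, -45.20) on QW. Then |DQ| = |Q − D| = 56.20.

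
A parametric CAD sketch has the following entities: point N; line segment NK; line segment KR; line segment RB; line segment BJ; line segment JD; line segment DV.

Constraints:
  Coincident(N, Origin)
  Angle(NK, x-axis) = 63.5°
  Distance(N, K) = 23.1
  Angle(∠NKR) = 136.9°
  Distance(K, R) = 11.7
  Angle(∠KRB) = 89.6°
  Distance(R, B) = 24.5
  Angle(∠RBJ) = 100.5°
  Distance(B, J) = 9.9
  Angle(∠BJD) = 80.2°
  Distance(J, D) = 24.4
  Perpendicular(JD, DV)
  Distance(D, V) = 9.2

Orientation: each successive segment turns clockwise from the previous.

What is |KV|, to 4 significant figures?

11.00

∠BJD = 80.2° gives JD at 110.7° from the x-axis; with |JD| = 24.4, D = (12.50, 19.53). The perpendicularity gives DV at right angles to JD, so DV runs at 20.70°; with |DV| = 9.2, V = (21.10, 22.78). Then |KV| = |V − K| = 11.00.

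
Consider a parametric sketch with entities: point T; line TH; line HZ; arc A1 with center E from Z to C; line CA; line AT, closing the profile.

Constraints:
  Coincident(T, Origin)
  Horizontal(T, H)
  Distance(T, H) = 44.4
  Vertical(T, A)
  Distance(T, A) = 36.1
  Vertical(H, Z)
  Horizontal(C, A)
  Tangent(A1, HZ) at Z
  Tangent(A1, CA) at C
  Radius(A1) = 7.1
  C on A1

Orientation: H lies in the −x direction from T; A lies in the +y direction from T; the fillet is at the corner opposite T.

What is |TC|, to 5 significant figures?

51.909

The virtual corner opposite T is at (-44.400, 36.100). Since A1 is tangent to HZ there, EZ ⟂ HZ and since A1 is tangent to CA there, EC ⟂ CA, with radius 7.1, so the center E sits 7.1 in from both sides at E = (-37.300, 29.000). That places the tangent points at Z = (-44.400, 29.000) on HZ and C = (-37.300, 36.100) on CA. Then |TC| = |C − T| = 51.909.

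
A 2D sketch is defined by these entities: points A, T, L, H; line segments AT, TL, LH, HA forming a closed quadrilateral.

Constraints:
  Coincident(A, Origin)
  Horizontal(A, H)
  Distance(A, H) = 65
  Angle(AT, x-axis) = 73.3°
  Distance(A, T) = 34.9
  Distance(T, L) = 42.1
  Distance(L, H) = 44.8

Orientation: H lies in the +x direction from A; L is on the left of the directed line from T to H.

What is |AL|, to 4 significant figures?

66.54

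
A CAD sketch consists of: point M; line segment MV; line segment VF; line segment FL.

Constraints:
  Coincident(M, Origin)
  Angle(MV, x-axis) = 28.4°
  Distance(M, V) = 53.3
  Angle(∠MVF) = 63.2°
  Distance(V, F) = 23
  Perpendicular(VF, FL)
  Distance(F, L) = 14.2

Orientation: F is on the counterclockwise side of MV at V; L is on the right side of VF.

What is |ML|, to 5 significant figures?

61.783

∠MVF = 63.2°, so VF runs at 28.4° + (180° − 63.2°) = 145.20° from the x-axis; with |VF| = 23.0, F = V + 23.0·(cos 145.20°, sin 145.20°) = (27.999, 38.477). The perpendicularity gives FL at right angles to VF; with |FL| = 14.2 on the right of VF, L = F + 14.2·(0.57071, 0.82115) = (36.103, 50.138). Then |ML| = |L − M| = 61.783.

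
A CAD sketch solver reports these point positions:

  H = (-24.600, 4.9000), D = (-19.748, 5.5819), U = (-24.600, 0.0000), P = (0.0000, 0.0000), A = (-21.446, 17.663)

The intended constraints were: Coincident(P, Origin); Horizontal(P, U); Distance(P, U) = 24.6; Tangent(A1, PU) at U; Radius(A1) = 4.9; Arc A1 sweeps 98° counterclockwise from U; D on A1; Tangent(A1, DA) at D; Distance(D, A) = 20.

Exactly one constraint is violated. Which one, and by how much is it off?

Distance(D, A) = 20 — off by 7.80.

P = (0.00, 0.00) ✓; P.y = 0.00, U.y = 0.00 ✓; |PU| = 24.60 ✓; ∠(HU, UP) = 90.00° ✓; |HU| = 4.900 ✓; bearing(H→D) − bearing(H→U) = 98.00° ✓; |HD| = 4.900 ✓; ∠(HD, DA) = 90.00° ✓; |DA| = 12.20 ✗.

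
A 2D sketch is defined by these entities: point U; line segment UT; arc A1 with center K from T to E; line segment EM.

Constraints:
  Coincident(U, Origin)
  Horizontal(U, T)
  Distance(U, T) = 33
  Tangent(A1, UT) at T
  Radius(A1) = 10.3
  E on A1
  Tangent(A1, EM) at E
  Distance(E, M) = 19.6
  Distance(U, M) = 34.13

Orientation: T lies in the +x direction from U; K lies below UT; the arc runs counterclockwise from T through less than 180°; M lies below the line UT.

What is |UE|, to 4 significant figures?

24.41

U is at the origin; U and T share the same y with |UT| = 33.0 and T on the +x side, so T = (33.00, 0.000). The tangent condition forces KT to be normal to UT, so K = T + (0, -10.3) = (33.00, -10.30). Since KE ⟂ EM (tangency), |KM| = √(10.3² + 19.6²) = 22.14 regardless of where E sits on A1. So M lies on both circle(U, 34.13) and circle(K, 22.14); the below-UT intersection is M = (19.61, -27.93). E is the foot of the tangent from M: E = (22.84, -8.602).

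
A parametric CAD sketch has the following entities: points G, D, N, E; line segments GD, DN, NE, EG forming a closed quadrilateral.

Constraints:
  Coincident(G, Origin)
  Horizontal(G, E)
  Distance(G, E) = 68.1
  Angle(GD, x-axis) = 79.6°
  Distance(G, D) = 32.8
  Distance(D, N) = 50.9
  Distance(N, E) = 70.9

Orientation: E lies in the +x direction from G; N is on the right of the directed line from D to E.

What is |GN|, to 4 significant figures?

18.25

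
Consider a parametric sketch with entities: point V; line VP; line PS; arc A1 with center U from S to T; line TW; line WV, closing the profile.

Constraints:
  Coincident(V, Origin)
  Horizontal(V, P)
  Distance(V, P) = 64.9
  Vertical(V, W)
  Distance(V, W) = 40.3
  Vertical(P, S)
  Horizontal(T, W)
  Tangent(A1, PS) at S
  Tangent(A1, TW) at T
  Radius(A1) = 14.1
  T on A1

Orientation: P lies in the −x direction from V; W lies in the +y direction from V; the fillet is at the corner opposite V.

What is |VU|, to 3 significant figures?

57.2

V is at the origin; V and P share the same y with |VP| = 64.9 and P on the −x side, so P = (-64.9, 0.00). V and W share the same x with |VW| = 40.3 and W on the +y side, so W = (0.00, 40.3). The virtual corner opposite V is at (-64.9, 40.3). Tangency of A1 to PS means the radius US is perpendicular to PS and A1 meets TW tangentially, so UT is at right angles to TW, with radius 14.1, so the center U sits 14.1 in from both sides at U = (-50.8, 26.2). Then |VU| = |U − V| = 57.2.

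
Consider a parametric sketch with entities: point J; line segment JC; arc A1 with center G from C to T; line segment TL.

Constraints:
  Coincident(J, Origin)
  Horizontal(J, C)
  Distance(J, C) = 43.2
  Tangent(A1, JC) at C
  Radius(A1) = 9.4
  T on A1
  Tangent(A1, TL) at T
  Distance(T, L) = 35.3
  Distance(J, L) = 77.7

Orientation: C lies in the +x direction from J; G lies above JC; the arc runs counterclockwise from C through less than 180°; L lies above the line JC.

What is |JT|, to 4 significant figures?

51.45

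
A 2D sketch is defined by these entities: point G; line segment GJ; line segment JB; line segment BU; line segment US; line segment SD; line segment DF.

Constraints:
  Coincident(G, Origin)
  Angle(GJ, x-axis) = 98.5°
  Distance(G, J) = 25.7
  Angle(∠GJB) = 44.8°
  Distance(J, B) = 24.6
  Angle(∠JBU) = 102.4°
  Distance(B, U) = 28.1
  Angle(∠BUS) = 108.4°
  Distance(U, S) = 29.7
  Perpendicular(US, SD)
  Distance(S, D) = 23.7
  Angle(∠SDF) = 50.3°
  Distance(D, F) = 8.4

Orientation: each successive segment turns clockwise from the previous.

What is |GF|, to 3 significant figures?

17.8

The perpendicularity gives SD at right angles to US, so SD runs at 84.1°; with |SD| = 23.7, D = (-22.7, 11.7). ∠SDF = 50.3° gives DF at -45.6° from the x-axis; with |DF| = 8.4, F = (-16.9, 5.73). Then |GF| = |F − G| = 17.8.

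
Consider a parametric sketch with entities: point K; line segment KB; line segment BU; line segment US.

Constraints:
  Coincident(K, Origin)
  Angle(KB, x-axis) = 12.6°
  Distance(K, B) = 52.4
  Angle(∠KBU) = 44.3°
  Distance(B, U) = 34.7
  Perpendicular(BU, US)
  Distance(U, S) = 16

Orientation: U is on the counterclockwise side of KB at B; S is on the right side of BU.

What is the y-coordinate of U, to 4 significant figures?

29.66

K is at the origin; KB runs at 12.6° with length 52.4, so B = 52.4·(cos 12.6°, sin 12.6°) = (51.14, 11.43). ∠KBU = 44.3°, so BU runs at 12.6° + (180° − 44.3°) = 148.3° from the x-axis; with |BU| = 34.7, U = B + 34.7·(cos 148.3°, sin 148.3°) = (21.61, 29.66). So U.y = 29.66.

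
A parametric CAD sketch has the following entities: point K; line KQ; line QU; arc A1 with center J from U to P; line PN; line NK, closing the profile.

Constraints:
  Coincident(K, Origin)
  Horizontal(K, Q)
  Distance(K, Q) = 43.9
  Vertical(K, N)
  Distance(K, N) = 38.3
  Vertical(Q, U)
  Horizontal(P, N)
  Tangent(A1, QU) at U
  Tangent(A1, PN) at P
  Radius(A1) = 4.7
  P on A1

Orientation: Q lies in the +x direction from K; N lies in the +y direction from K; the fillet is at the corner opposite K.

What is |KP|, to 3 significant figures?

54.8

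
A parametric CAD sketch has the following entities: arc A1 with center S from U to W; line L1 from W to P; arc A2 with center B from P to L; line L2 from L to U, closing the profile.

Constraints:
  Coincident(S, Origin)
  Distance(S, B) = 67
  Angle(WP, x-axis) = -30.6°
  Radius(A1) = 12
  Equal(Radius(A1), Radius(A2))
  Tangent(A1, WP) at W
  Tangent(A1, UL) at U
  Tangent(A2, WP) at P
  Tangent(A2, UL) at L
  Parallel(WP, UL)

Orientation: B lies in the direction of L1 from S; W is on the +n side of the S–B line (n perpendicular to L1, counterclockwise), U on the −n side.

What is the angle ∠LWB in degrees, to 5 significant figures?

9.5537°

Tangency of A1 to both parallel lines with radius 12.0 puts W and U at S ± 12.0·n: W = (6.1085, 10.329), U = (-6.1085, -10.329). Equal radii place P and L the same way about B: P = B + 12.0·n = (63.778, -23.777), L = B − 12.0·n = (51.561, -44.435). Then cos ∠LWB = WL·WB / (|WL||WB|), giving 9.5537°.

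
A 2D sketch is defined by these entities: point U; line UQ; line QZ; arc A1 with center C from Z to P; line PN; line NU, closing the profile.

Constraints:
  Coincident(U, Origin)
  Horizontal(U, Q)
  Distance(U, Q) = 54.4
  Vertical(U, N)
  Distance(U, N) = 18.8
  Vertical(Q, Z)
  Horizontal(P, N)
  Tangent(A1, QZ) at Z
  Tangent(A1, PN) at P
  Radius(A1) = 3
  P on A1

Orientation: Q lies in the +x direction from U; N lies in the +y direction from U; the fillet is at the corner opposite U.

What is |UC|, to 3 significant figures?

53.8

U is at the origin; U and Q share the same y with |UQ| = 54.4 and Q on the +x side, so Q = (54.4, 0.00). U and N share the same x with |UN| = 18.8 and N on the +y side, so N = (0.00, 18.8). The virtual corner opposite U is at (54.4, 18.8). Tangency of A1 to QZ means the radius CZ is perpendicular to QZ and the tangent condition forces CP to be normal to PN, with radius 3.0, so the center C sits 3.0 in from both sides at C = (51.4, 15.8). Then |UC| = |C − U| = 53.8.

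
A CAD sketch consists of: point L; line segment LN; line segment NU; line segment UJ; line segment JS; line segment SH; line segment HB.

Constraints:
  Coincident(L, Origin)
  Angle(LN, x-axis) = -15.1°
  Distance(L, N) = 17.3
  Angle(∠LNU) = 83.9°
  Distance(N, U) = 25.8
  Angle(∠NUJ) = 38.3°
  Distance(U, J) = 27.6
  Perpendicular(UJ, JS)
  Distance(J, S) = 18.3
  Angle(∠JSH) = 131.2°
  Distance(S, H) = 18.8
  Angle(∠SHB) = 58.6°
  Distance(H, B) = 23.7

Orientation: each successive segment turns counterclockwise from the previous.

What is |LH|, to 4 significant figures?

33.42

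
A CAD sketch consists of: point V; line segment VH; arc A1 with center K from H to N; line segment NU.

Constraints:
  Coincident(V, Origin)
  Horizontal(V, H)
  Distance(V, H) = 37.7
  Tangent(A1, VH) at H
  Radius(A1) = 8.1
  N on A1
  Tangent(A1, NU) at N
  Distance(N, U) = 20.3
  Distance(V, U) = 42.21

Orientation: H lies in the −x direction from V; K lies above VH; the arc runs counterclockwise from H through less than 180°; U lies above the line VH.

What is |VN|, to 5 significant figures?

30.832

Checks: |KN| = 8.100 ✓; ∠(KN, NU) = 90.00° ✓; |NU| = 20.30 ✓; |VU| = 42.21 ✓.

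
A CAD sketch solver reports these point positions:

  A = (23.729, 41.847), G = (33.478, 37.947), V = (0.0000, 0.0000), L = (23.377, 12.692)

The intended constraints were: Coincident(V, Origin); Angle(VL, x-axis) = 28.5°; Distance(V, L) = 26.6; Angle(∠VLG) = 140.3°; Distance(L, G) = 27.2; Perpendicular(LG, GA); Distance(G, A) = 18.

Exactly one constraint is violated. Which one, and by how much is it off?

Distance(G, A) = 18 — off by 7.50.

V = (0.00, 0.00) ✓; VL at 28.50° ✓; |VL| = 26.60 ✓; ∠VLG = 140.3° ✓; |LG| = 27.20 ✓; ∠(LG, GA) = 90.00° ✓; |GA| = 10.50 ✗.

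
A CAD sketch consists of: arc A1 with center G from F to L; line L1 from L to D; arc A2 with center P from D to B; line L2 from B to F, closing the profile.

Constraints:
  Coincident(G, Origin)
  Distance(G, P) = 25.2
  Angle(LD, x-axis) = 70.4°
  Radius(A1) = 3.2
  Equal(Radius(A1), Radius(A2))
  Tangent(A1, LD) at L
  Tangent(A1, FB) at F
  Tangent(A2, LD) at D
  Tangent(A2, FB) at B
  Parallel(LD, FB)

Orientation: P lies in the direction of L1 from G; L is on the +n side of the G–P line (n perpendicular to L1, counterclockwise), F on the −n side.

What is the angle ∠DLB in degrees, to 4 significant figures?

14.25°

Tangency of A1 to both parallel lines with radius 3.2 puts L and F at G ± 3.2·n: L = (-3.015, 1.073), F = (3.015, -1.073). Equal radii place D and B the same way about P: D = P + 3.2·n = (5.439, 24.81), B = P − 3.2·n = (11.47, 22.67). Then cos ∠DLB = LD·LB / (|LD||LB|), giving 14.25°.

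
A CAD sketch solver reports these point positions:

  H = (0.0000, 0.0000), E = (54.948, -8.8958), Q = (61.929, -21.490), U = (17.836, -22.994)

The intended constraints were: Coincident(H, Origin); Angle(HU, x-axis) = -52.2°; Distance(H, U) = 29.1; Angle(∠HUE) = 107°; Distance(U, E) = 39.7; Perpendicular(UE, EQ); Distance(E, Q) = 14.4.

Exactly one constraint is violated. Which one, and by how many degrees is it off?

Perpendicular(UE, EQ) — off by 8.20°.

H = (0.00, 0.00) ✓; HU at -52.20° ✓; |HU| = 29.10 ✓; ∠HUE = 107.0° ✓; |UE| = 39.70 ✓; ∠(UE, EQ) = 81.80° ✗; |EQ| = 14.40 ✓.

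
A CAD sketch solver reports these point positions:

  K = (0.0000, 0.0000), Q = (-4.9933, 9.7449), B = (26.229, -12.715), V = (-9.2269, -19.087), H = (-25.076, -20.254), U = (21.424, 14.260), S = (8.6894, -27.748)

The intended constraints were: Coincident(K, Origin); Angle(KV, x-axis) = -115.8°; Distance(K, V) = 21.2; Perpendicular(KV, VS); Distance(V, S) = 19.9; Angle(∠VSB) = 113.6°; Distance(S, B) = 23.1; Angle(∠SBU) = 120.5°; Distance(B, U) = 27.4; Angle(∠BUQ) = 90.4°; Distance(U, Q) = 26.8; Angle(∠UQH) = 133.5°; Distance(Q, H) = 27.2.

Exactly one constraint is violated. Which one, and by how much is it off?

Distance(Q, H) = 27.2 — off by 8.90.

K = (0.00, 0.00) ✓; KV at -115.8° ✓; |KV| = 21.20 ✓; ∠(KV, VS) = 90.00° ✓; |VS| = 19.90 ✓; ∠VSB = 113.6° ✓; |SB| = 23.10 ✓; ∠SBU = 120.5° ✓; |BU| = 27.40 ✓; ∠BUQ = 90.40° ✓; |UQ| = 26.80 ✓; ∠UQH = 133.5° ✓; |QH| = 36.10 ✗.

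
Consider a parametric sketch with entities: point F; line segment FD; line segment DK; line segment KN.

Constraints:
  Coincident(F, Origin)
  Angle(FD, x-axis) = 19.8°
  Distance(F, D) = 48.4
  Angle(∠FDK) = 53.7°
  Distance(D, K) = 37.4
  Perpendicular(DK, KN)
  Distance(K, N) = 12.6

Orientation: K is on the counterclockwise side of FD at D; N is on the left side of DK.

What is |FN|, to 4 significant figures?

27.82

F is at the origin; FD runs at 19.8° with length 48.4, so D = 48.4·(cos 19.8°, sin 19.8°) = (45.54, 16.39). ∠FDK = 53.7°, so DK runs at 19.8° + (180° − 53.7°) = 146.1° from the x-axis; with |DK| = 37.4, K = D + 37.4·(cos 146.1°, sin 146.1°) = (14.50, 37.25). DK is perpendicular to KN; with |KN| = 12.6 on the left of DK, N = K + 12.6·(-0.5577, -0.8300) = (7.469, 26.80). Then |FN| = |N − F| = 27.82.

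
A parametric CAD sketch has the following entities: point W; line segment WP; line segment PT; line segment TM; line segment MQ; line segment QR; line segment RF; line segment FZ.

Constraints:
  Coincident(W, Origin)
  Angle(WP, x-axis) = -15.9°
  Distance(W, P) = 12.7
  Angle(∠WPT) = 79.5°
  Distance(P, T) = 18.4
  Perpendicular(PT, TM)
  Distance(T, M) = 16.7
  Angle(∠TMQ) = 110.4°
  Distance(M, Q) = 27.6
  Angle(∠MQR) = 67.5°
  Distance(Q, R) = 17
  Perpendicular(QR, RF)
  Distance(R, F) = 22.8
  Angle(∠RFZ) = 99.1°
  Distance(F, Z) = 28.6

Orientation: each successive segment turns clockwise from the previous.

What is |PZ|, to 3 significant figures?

43.2

W is at the origin; WP runs at -15.9° with length 12.7, so P = (12.2, -3.48). ∠WPT = 79.5° gives PT at -116° from the x-axis; with |PT| = 18.4, T = (4.03, -20.0). The perpendicularity gives TM at right angles to PT, so TM runs at 154°; with |TM| = 16.7, M = (-10.9, -12.5). ∠TMQ = 110.4° gives MQ at 84.0° from the x-axis; with |MQ| = 27.6, Q = (-8.04, 14.9). ∠MQR = 67.5° gives QR at -28.5° from the x-axis; with |QR| = 17.0, R = (6.90, 6.80). QR is perpendicular to RF, so RF runs at -118°; with |RF| = 22.8, F = (-3.98, -13.2). ∠RFZ = 99.1° gives FZ at 161° from the x-axis; with |FZ| = 28.6, Z = (-31.0, -3.74). Then |PZ| = |Z − P| = 43.2.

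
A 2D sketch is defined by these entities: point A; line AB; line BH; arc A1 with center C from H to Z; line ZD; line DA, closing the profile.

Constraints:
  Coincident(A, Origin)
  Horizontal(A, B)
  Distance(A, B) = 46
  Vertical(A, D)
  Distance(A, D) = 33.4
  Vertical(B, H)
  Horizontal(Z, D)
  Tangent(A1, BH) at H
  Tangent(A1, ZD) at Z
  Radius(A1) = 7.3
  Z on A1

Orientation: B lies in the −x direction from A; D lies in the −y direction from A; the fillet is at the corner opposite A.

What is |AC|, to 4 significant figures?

46.68

AD is vertical with |AD| = 33.4 and D on the −y side, so D = (0.000, -33.40). The virtual corner opposite A is at (-46.00, -33.40). A1 meets BH tangentially, so CH is at right angles to BH and the tangent condition forces CZ to be normal to ZD, with radius 7.3, so the center C sits 7.3 in from both sides at C = (-38.70, -26.10). Then |AC| = |C − A| = 46.68.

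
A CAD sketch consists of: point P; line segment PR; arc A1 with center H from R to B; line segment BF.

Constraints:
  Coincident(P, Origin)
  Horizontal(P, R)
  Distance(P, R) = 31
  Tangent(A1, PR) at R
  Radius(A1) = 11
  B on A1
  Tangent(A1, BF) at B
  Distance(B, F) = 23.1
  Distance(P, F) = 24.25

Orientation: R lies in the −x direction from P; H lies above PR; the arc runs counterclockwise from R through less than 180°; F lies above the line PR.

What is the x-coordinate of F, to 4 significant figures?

-8.292

Checks: |HB| = 11.00 ✓; ∠(HB, BF) = 90.00° ✓; |BF| = 23.10 ✓; |PF| = 24.25 ✓.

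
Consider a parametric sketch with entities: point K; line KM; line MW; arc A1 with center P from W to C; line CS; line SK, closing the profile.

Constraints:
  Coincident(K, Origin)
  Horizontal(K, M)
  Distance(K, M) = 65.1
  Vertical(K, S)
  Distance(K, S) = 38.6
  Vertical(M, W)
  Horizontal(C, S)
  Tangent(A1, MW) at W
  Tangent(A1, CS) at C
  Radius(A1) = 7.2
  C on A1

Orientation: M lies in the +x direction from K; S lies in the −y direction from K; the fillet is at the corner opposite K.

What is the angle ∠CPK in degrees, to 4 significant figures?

118.5°

K is at the origin; K and M share the same y with |KM| = 65.1 and M on the +x side, so M = (65.10, 0.000). K and S share the same x with |KS| = 38.6 and S on the −y side, so S = (0.000, -38.60). The virtual corner opposite K is at (65.10, -38.60). The tangent condition forces PW to be normal to MW and the tangent condition forces PC to be normal to CS, with radius 7.2, so the center P sits 7.2 in from both sides at P = (57.90, -31.40). That places the tangent points at W = (65.10, -31.40) on MW and C = (57.90, -38.60) on CS. Then cos ∠CPK = PC·PK / (|PC||PK|), giving 118.5°.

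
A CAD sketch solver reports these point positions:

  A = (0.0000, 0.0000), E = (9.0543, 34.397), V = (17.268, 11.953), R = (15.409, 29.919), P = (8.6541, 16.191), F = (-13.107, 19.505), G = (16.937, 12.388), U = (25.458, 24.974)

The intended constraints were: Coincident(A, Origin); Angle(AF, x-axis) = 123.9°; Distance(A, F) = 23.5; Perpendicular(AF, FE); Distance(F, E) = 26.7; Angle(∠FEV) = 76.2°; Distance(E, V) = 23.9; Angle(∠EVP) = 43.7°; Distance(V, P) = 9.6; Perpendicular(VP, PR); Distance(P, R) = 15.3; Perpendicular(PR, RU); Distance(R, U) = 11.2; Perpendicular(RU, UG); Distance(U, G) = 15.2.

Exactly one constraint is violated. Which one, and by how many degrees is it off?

Perpendicular(RU, UG) — off by 7.90°.

A = (0.00, 0.00) ✓; AF at 123.9° ✓; |AF| = 23.50 ✓; ∠(AF, FE) = 90.00° ✓; |FE| = 26.70 ✓; ∠FEV = 76.20° ✓; |EV| = 23.90 ✓; ∠EVP = 43.70° ✓; |VP| = 9.600 ✓; ∠(VP, PR) = 90.00° ✓; |PR| = 15.30 ✓; ∠(PR, RU) = 90.00° ✓; |RU| = 11.20 ✓; ∠(RU, UG) = 97.90° ✗; |UG| = 15.20 ✓.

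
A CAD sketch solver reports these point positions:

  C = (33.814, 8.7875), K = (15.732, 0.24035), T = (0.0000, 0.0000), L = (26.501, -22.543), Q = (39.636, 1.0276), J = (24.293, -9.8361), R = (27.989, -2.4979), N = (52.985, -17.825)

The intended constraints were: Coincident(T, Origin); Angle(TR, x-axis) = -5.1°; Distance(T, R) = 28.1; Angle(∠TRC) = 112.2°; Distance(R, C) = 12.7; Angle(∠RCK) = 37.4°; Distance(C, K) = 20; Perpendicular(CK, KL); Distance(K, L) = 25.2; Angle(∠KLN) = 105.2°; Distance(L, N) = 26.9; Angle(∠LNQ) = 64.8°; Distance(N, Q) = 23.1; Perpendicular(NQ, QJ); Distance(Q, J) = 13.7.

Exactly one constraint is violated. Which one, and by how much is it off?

Distance(Q, J) = 13.7 — off by 5.10.

T = (0.00, 0.00) ✓; TR at -5.100° ✓; |TR| = 28.10 ✓; ∠TRC = 112.2° ✓; |RC| = 12.70 ✓; ∠RCK = 37.40° ✓; |CK| = 20.00 ✓; ∠(CK, KL) = 90.00° ✓; |KL| = 25.20 ✓; ∠KLN = 105.2° ✓; |LN| = 26.90 ✓; ∠LNQ = 64.80° ✓; |NQ| = 23.10 ✓; ∠(NQ, QJ) = 90.00° ✓; |QJ| = 18.80 ✗.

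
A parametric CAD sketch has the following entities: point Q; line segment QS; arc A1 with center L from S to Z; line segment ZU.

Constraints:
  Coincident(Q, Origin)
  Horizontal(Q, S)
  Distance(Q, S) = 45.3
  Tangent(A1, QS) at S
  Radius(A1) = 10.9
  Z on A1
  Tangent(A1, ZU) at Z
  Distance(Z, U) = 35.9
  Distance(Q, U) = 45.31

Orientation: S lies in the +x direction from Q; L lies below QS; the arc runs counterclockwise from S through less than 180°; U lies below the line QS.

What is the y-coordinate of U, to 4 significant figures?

-39.89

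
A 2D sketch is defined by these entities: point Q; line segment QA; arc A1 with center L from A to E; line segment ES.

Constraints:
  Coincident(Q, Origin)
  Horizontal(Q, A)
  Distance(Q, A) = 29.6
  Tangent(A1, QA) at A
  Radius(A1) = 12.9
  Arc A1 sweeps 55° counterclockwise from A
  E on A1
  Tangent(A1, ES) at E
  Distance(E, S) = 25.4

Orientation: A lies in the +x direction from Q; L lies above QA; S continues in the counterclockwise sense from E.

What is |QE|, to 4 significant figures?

40.54

Q is at the origin; QA is horizontal with |QA| = 29.6 and A on the +x side, so A = (29.60, 0.000). The tangent condition forces LA to be normal to QA, so L = A + (0, 12.9) = (29.60, 12.90). On A1, A sits at bearing -90° from L; a 55° counterclockwise sweep puts E at bearing -35°, so E = L + 12.9·(cos -35°, sin -35°) = (40.17, 5.501). Then |QE| = |E − Q| = 40.54.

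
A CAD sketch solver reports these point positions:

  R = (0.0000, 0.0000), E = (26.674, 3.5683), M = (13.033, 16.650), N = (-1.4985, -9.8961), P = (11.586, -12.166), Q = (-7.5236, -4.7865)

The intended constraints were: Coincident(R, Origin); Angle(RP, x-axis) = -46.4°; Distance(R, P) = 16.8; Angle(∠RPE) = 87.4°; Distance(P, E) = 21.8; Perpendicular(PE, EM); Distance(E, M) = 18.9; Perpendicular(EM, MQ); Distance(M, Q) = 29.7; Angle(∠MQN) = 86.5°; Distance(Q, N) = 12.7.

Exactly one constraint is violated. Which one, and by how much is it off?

Distance(Q, N) = 12.7 — off by 4.80.

R = (0.00, 0.00) ✓; RP at -46.40° ✓; |RP| = 16.80 ✓; ∠RPE = 87.40° ✓; |PE| = 21.80 ✓; ∠(PE, EM) = 90.00° ✓; |EM| = 18.90 ✓; ∠(EM, MQ) = 90.00° ✓; |MQ| = 29.70 ✓; ∠MQN = 86.50° ✓; |QN| = 7.900 ✗.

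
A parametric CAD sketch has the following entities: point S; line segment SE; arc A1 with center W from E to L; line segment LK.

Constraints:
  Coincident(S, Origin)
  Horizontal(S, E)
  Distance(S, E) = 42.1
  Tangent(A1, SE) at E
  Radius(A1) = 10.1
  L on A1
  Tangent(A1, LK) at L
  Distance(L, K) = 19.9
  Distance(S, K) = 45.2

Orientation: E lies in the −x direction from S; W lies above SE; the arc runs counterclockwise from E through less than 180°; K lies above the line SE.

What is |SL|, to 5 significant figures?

33.772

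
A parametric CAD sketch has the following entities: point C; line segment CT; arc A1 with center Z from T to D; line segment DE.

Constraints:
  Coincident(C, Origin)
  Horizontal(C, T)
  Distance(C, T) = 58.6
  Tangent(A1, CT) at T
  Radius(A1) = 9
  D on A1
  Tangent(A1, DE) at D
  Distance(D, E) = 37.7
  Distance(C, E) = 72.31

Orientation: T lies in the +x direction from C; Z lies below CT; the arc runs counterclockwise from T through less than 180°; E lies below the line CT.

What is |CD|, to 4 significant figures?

50.70

Checks: |CT| = 58.60 ✓; |ZD| = 9.000 ✓; ∠(ZD, DE) = 90.00° ✓; |DE| = 37.70 ✓; |CE| = 72.31 ✓.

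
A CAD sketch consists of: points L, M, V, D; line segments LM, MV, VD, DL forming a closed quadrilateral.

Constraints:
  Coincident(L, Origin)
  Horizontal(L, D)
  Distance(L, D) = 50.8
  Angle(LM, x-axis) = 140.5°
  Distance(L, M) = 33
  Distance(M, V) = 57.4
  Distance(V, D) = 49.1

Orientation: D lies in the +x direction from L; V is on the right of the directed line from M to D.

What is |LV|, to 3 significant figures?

26.6

L is at the origin; LD is horizontal with |LD| = 50.8 and D in +x, so D = (50.8, 0). LM runs at 140.5° with |LM| = 33.0, so M = (-25.5, 21.0). V is determined by |MV| = 57.4 and |VD| = 49.1 together: it lies at the intersection of circle(M, 57.4) and circle(D, 49.1). With |MD| = 79.1, the foot of the radical line on MD is 45.1 from M and the perpendicular offset is √(57.4² − 45.1²) = 35.5. Taking the right-of-MD solution: V = (8.65, -25.2).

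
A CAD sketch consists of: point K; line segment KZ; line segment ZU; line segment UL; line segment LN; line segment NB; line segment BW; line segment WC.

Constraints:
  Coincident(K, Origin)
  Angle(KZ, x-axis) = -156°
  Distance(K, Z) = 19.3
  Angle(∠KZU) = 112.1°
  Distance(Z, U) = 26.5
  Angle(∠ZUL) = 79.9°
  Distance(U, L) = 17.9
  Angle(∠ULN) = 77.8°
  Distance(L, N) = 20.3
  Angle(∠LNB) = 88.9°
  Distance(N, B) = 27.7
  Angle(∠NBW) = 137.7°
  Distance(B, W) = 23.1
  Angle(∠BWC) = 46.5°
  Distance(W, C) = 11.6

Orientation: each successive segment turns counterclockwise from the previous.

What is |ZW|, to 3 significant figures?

44.4

K is at the origin; KZ runs at -156.0° with length 19.3, so Z = (-17.6, -7.85). ∠KZU = 112.1° gives ZU at -88.1° from the x-axis; with |ZU| = 26.5, U = (-16.8, -34.3). ∠ZUL = 79.9° gives UL at 12.0° from the x-axis; with |UL| = 17.9, L = (0.756, -30.6). ∠ULN = 77.8° gives LN at 114° from the x-axis; with |LN| = 20.3, N = (-7.57, -12.1). ∠LNB = 88.9° gives NB at -155° from the x-axis; with |NB| = 27.7, B = (-32.6, -23.9). ∠NBW = 137.7° gives BW at -112° from the x-axis; with |BW| = 23.1, W = (-41.4, -45.3). Then |ZW| = |W − Z| = 44.4.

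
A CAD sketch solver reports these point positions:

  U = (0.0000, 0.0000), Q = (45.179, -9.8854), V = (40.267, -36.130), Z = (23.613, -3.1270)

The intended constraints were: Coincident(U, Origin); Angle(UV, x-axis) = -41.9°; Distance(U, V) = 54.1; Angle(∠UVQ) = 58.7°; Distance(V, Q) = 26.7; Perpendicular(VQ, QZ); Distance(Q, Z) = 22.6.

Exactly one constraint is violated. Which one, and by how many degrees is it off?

Perpendicular(VQ, QZ) — off by 6.80°.

U = (0.00, 0.00) ✓; UV at -41.90° ✓; |UV| = 54.10 ✓; ∠UVQ = 58.70° ✓; |VQ| = 26.70 ✓; ∠(VQ, QZ) = 83.20° ✗; |QZ| = 22.60 ✓.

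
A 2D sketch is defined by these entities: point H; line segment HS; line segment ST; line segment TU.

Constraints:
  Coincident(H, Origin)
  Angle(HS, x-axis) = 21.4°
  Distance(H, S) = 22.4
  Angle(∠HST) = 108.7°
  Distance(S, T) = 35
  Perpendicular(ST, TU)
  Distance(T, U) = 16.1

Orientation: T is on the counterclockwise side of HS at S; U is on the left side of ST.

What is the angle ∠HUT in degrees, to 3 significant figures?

96.9°

∠HST = 108.7°, so ST runs at 21.4° + (180° − 108.7°) = 92.7° from the x-axis; with |ST| = 35.0, T = S + 35.0·(cos 92.7°, sin 92.7°) = (19.2, 43.1). ST is perpendicular to TU; with |TU| = 16.1 on the left of ST, U = T + 16.1·(-0.999, -0.0471) = (3.12, 42.4). Then cos ∠HUT = UH·UT / (|UH||UT|), giving 96.9°.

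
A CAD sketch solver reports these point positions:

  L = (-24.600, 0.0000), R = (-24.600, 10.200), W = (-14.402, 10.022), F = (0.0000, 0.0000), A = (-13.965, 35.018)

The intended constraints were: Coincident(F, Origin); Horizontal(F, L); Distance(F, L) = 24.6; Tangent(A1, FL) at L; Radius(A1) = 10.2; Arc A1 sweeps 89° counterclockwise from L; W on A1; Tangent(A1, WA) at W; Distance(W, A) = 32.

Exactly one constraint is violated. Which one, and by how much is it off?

Distance(W, A) = 32 — off by 7.00.

F = (0.00, 0.00) ✓; F.y = 0.00, L.y = 0.00 ✓; |FL| = 24.60 ✓; ∠(RL, LF) = 90.00° ✓; |RL| = 10.20 ✓; bearing(R→W) − bearing(R→L) = 89.00° ✓; |RW| = 10.20 ✓; ∠(RW, WA) = 90.00° ✓; |WA| = 25.00 ✗.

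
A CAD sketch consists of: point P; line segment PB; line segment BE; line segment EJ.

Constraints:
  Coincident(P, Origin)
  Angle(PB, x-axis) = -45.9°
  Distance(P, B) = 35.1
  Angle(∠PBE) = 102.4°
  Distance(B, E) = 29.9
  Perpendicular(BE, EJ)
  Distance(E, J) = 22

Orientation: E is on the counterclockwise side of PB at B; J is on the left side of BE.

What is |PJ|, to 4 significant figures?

39.40

P is at the origin; PB runs at -45.9° with length 35.1, so B = 35.1·(cos -45.9°, sin -45.9°) = (24.43, -25.21). ∠PBE = 102.4°, so BE runs at -45.9° + (180° − 102.4°) = 31.70° from the x-axis; with |BE| = 29.9, E = B + 29.9·(cos 31.70°, sin 31.70°) = (49.87, -9.495). The perpendicularity gives EJ at right angles to BE; with |EJ| = 22.0 on the left of BE, J = E + 22.0·(-0.5255, 0.8508) = (38.31, 9.223). Then |PJ| = |J − P| = 39.40.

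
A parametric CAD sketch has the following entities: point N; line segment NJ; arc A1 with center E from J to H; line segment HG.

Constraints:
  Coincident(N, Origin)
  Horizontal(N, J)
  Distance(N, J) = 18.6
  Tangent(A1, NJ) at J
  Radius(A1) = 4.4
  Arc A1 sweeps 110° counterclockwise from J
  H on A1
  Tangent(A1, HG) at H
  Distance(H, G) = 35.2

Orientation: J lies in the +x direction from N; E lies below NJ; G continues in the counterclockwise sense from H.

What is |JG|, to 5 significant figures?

39.775

N is at the origin; NJ is horizontal with |NJ| = 18.6 and J on the +x side, so J = (18.600, 0.0000). Tangency of A1 to NJ means the radius EJ is perpendicular to NJ, so E = J + (0, -4.4) = (18.600, -4.4000). On A1, J sits at bearing 90° from E; a 110° counterclockwise sweep puts H at bearing 200°, so H = E + 4.4·(cos 200°, sin 200°) = (14.465, -5.9049). The tangent condition forces EH to be normal to HG, so HG runs along (−sin 200°, cos 200°); with |HG| = 35.2, G = (26.504, -38.982). Then |JG| = |G − J| = 39.775.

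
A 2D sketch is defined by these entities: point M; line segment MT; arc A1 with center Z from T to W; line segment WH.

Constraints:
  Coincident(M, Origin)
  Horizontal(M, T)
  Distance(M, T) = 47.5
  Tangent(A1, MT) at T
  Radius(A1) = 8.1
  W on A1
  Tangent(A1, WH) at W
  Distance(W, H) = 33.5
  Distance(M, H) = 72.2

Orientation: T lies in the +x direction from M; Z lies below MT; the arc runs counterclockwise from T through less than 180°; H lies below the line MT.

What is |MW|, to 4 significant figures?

42.78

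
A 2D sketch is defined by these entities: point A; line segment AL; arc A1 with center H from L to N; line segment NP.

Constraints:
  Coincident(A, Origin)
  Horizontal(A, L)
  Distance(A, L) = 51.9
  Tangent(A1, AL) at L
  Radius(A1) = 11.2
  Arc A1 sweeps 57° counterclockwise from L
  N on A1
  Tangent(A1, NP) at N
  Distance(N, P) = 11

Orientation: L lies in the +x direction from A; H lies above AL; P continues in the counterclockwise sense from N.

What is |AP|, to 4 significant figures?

68.79

A is at the origin; A and L share the same y with |AL| = 51.9 and L on the +x side, so L = (51.90, 0.000). The tangent condition forces HL to be normal to AL, so H = L + (0, 11.2) = (51.90, 11.20). On A1, L sits at bearing -90° from H; a 57° counterclockwise sweep puts N at bearing -33°, so N = H + 11.2·(cos -33°, sin -33°) = (61.29, 5.100). Tangency of A1 to NP means the radius HN is perpendicular to NP, so NP runs along (−sin -33°, cos -33°); with |NP| = 11.0, P = (67.28, 14.33). Then |AP| = |P − A| = 68.79.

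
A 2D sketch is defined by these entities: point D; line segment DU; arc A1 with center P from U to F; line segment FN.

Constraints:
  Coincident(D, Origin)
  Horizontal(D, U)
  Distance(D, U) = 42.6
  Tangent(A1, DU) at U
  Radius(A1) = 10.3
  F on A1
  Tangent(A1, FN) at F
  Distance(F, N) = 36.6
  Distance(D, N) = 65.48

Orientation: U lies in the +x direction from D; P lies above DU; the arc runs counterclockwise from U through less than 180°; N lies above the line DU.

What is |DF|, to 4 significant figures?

54.13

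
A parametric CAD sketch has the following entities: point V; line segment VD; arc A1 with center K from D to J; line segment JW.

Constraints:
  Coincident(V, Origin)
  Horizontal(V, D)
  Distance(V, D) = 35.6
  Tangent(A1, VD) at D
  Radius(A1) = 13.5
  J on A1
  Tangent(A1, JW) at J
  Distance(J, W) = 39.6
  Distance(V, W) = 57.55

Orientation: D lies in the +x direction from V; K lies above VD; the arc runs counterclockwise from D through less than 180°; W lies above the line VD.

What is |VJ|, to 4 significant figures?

51.15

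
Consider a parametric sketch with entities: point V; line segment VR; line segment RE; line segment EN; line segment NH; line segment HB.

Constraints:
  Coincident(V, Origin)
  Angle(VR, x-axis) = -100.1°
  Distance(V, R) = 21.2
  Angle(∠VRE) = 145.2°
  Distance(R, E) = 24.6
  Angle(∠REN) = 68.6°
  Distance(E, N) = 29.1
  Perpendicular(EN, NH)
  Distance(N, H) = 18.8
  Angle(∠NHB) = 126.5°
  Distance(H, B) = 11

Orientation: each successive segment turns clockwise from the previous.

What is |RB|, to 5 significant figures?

11.542

V is at the origin; VR runs at -100.1° with length 21.2, so R = (-3.7178, -20.871). ∠VRE = 145.2° gives RE at -134.90° from the x-axis; with |RE| = 24.6, E = (-21.082, -38.297). ∠REN = 68.6° gives EN at 113.70° from the x-axis; with |EN| = 29.1, N = (-32.779, -11.651). EN ⟂ NH, so NH runs at 23.700°; with |NH| = 18.8, H = (-15.564, -4.0942). ∠NHB = 126.5° gives HB at -29.800° from the x-axis; with |HB| = 11.0, B = (-6.0190, -9.5609). Then |RB| = |B − R| = 11.542.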